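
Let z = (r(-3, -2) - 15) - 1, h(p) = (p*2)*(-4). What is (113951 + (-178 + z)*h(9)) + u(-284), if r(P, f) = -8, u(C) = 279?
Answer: 128774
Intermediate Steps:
h(p) = -8*p (h(p) = (2*p)*(-4) = -8*p)
z = -24 (z = (-8 - 15) - 1 = -23 - 1 = -24)
(113951 + (-178 + z)*h(9)) + u(-284) = (113951 + (-178 - 24)*(-8*9)) + 279 = (113951 - 202*(-72)) + 279 = (113951 + 14544) + 279 = 128495 + 279 = 128774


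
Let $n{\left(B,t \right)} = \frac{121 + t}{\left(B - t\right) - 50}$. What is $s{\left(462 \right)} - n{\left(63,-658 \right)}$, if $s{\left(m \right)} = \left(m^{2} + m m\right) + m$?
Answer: $\frac{286752387}{671} \approx 4.2735 \cdot 10^{5}$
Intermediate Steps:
$n{\left(B,t \right)} = \frac{121 + t}{-50 + B - t}$
$s{\left(m \right)} = m + 2 m^{2}$ ($s{\left(m \right)} = \left(m^{2} + m^{2}\right) + m = 2 m^{2} + m = m + 2 m^{2}$)
$s{\left(462 \right)} - n{\left(63,-658 \right)} = 462 \left(1 + 2 \cdot 462\right) - \frac{-121 - -658}{50 - 658 - 63} = 462 \left(1 + 924\right) - \frac{-121 + 658}{50 - 658 - 63} = 462 \cdot 925 - \frac{1}{-671} \cdot 537 = 427350 - \left(- \frac{1}{671}\right) 537 = 427350 - - \frac{537}{671} = 427350 + \frac{537}{671} = \frac{286752387}{671}$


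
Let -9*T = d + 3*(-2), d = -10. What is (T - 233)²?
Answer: 4330561/81 ≈ 53464.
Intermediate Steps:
T = 16/9 (T = -(-10 + 3*(-2))/9 = -(-10 - 6)/9 = -⅑*(-16) = 16/9 ≈ 1.7778)
(T - 233)² = (16/9 - 233)² = (-2081/9)² = 4330561/81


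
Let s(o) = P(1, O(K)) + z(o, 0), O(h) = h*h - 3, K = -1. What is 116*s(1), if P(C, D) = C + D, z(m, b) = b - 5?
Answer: -696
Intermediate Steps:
z(m, b) = -5 + b
O(h) = -3 + h² (O(h) = h² - 3 = -3 + h²)
s(o) = -6 (s(o) = (1 + (-3 + (-1)²)) + (-5 + 0) = (1 + (-3 + 1)) - 5 = (1 - 2) - 5 = -1 - 5 = -6)
116*s(1) = 116*(-6) = -696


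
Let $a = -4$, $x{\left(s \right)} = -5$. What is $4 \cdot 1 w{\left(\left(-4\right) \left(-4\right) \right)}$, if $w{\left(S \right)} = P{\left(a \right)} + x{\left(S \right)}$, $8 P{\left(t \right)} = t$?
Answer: $-22$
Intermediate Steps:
$P{\left(t \right)} = \frac{t}{8}$
$w{\left(S \right)} = - \frac{11}{2}$ ($w{\left(S \right)} = \frac{1}{8} \left(-4\right) - 5 = - \frac{1}{2} - 5 = - \frac{11}{2}$)
$4 \cdot 1 w{\left(\left(-4\right) \left(-4\right) \right)} = 4 \cdot 1 \left(- \frac{11}{2}\right) = 4 \left(- \frac{11}{2}\right) = -22$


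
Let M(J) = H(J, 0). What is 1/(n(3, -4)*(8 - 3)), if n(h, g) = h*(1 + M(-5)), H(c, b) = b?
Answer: 1/15 ≈ 0.066667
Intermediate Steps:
M(J) = 0
n(h, g) = h (n(h, g) = h*(1 + 0) = h*1 = h)
1/(n(3, -4)*(8 - 3)) = 1/(3*(8 - 3)) = 1/(3*5) = 1/15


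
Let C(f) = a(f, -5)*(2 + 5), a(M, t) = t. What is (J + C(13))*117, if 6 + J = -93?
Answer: -15678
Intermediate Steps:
J = -99 (J = -6 - 93 = -99)
C(f) = -35 (C(f) = -5*(2 + 5) = -5*7 = -35)
(J + C(13))*117 = (-99 - 35)*117 = -134*117 = -15678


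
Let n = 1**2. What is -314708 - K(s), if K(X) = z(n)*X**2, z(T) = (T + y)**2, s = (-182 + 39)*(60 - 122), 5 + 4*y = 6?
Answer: -492546057/4 ≈ -1.2314e+8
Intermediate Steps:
y = 1/4 (y = -5/4 + (1/4)*6 = -5/4 + 3/2 = 1/4 ≈ 0.25000)
n = 1
s = 8866 (s = -143*(-62) = 8866)
z(T) = (1/4 + T)**2 (z(T) = (T + 1/4)**2 = (1/4 + T)**2)
K(X) = 25*X**2/16 (K(X) = ((1 + 4*1)**2/16)*X**2 = ((1 + 4)**2/16)*X**2 = ((1/16)*5**2)*X**2 = ((1/16)*25)*X**2 = 25*X**2/16)
-314708 - K(s) = -314708 - 25*8866**2/16 = -314708 - 25*78605956/16 = -314708 - 1*491287225/4 = -314708 - 491287225/4 = -492546057/4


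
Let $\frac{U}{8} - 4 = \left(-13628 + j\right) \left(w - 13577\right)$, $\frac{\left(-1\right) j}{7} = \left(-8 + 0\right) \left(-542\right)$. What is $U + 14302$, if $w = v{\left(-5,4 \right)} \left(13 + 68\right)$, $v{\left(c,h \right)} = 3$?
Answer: $4691448894$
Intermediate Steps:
$j = -30352$ ($j = - 7 \left(-8 + 0\right) \left(-542\right) = - 7 \left(\left(-8\right) \left(-542\right)\right) = \left(-7\right) 4336 = -30352$)
$w = 243$ ($w = 3 \left(13 + 68\right) = 3 \cdot 81 = 243$)
$U = 4691434592$ ($U = 32 + 8 \left(-13628 - 30352\right) \left(243 - 13577\right) = 32 + 8 \left(\left(-43980\right) \left(-13334\right)\right) = 32 + 8 \cdot 586429320 = 32 + 4691434560 = 4691434592$)
$U + 14302 = 4691434592 + 14302 = 4691448894$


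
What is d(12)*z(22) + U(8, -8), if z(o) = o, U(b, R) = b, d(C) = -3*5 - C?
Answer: -586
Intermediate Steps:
d(C) = -15 - C
d(12)*z(22) + U(8, -8) = (-15 - 1*12)*22 + 8 = (-15 - 12)*22 + 8 = -27*22 + 8 = -594 + 8 = -586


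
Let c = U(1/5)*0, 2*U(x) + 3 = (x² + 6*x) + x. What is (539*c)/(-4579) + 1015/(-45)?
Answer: -203/9 ≈ -22.556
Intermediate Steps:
U(x) = -3/2 + x²/2 + 7*x/2 (U(x) = -3/2 + ((x² + 6*x) + x)/2 = -3/2 + (x² + 7*x)/2 = -3/2 + (x²/2 + 7*x/2) = -3/2 + x²/2 + 7*x/2)
c = 0 (c = (-3/2 + (1/5)²/2 + (7/2)/5)*0 = (-3/2 + (⅕)²/2 + (7/2)*(⅕))*0 = (-3/2 + (½)*(1/25) + 7/10)*0 = (-3/2 + 1/50 + 7/10)*0 = -39/50*0 = 0)
(539*c)/(-4579) + 1015/(-45) = (539*0)/(-4579) + 1015/(-45) = 0*(-1/4579) + 1015*(-1/45) = 0 - 203/9 = -203/9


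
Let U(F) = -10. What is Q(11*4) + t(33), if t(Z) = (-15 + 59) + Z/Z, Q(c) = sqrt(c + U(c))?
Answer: 45 + sqrt(34) ≈ 50.831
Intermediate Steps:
Q(c) = sqrt(-10 + c) (Q(c) = sqrt(c - 10) = sqrt(-10 + c))
t(Z) = 45 (t(Z) = 44 + 1 = 45)
Q(11*4) + t(33) = sqrt(-10 + 11*4) + 45 = sqrt(-10 + 44) + 45 = sqrt(34) + 45 = 45 + sqrt(34)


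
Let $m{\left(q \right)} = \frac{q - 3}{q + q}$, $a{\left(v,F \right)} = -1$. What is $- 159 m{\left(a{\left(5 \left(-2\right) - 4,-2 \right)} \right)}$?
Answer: $-318$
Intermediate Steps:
$m{\left(q \right)} = \frac{-3 + q}{2 q}$
$- 159 m{\left(a{\left(5 \left(-2\right) - 4,-2 \right)} \right)} = - 159 \frac{-3 - 1}{2 \left(-1\right)} = - 159 \cdot \frac{1}{2} \left(-1\right) \left(-4\right) = \left(-159\right) 2 = -318$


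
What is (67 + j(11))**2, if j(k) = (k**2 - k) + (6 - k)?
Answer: 29584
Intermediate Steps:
j(k) = 6 + k**2 - 2*k
(67 + j(11))**2 = (67 + (6 + 11**2 - 2*11))**2 = (67 + (6 + 121 - 22))**2 = (67 + 105)**2 = 172**2 = 29584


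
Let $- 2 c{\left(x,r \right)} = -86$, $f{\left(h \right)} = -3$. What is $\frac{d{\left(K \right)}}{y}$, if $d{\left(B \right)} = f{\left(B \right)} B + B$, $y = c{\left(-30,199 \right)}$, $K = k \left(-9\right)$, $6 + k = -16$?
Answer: $- \frac{396}{43} \approx -9.2093$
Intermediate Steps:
$k = -22$ ($k = -6 - 16 = -22$)
$K = 198$ ($K = \left(-22\right) \left(-9\right) = 198$)
$c{\left(x,r \right)} = 43$ ($c{\left(x,r \right)} = \left(- \frac{1}{2}\right) \left(-86\right) = 43$)
$y = 43$
$d{\left(B \right)} = - 2 B$ ($d{\left(B \right)} = - 3 B + B = - 2 B$)
$\frac{d{\left(K \right)}}{y} = \frac{\left(-2\right) 198}{43} = \left(-396\right) \frac{1}{43} = - \frac{396}{43}$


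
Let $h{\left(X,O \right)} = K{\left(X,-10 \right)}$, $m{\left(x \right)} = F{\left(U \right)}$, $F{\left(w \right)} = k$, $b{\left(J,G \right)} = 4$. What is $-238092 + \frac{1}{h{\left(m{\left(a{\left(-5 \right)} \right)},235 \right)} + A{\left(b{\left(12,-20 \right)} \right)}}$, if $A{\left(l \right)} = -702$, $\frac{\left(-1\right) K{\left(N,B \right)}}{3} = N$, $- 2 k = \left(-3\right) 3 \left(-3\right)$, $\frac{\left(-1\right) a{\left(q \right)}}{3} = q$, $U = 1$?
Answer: $- \frac{314995718}{1323} \approx -2.3809 \cdot 10^{5}$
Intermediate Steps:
$a{\left(q \right)} = - 3 q$
$k = - \frac{27}{2}$ ($k = - \frac{\left(-3\right) 3 \left(-3\right)}{2} = - \frac{\left(-9\right) \left(-3\right)}{2} = \left(- \frac{1}{2}\right) 27 = - \frac{27}{2} \approx -13.5$)
$F{\left(w \right)} = - \frac{27}{2}$
$K{\left(N,B \right)} = - 3 N$
$m{\left(x \right)} = - \frac{27}{2}$
$h{\left(X,O \right)} = - 3 X$
$-238092 + \frac{1}{h{\left(m{\left(a{\left(-5 \right)} \right)},235 \right)} + A{\left(b{\left(12,-20 \right)} \right)}} = -238092 + \frac{1}{\left(-3\right) \left(- \frac{27}{2}\right) - 702} = -238092 + \frac{1}{\frac{81}{2} - 702} = -238092 + \frac{1}{- \frac{1323}{2}} = -238092 - \frac{2}{1323} = - \frac{314995718}{1323}$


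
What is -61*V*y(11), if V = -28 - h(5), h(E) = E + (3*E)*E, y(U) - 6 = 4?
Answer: 65880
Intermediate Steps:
y(U) = 10 (y(U) = 6 + 4 = 10)
h(E) = E + 3*E²
V = -108 (V = -28 - 5*(1 + 3*5) = -28 - 5*(1 + 15) = -28 - 5*16 = -28 - 1*80 = -28 - 80 = -108)
-61*V*y(11) = -61*(-108)*10 = -(-6588)*10 = -1*(-65880) = 65880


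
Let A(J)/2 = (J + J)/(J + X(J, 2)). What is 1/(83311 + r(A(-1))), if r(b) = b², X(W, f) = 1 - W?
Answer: 1/83327 ≈ 1.2001e-5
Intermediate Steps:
A(J) = 4*J (A(J) = 2*((J + J)/(J + (1 - J))) = 2*((2*J)/1) = 2*((2*J)*1) = 2*(2*J) = 4*J)
1/(83311 + r(A(-1))) = 1/(83311 + (4*(-1))²) = 1/(83311 + (-4)²) = 1/(83311 + 16) = 1/83327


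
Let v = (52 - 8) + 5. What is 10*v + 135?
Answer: 625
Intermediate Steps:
v = 49 (v = 44 + 5 = 49)
10*v + 135 = 10*49 + 135 = 490 + 135 = 625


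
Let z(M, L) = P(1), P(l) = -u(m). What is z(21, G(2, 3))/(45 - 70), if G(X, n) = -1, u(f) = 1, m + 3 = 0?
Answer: 1/25 ≈ 0.040000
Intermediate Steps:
m = -3 (m = -3 + 0 = -3)
P(l) = -1 (P(l) = -1*1 = -1)
z(M, L) = -1
z(21, G(2, 3))/(45 - 70) = -1/(45 - 70) = -1/(-25) = -1*(-1/25) = 1/25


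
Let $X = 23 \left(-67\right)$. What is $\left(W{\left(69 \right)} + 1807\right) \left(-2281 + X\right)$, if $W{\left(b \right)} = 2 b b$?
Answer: $-43299438$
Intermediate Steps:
$W{\left(b \right)} = 2 b^{2}$
$X = -1541$
$\left(W{\left(69 \right)} + 1807\right) \left(-2281 + X\right) = \left(2 \cdot 69^{2} + 1807\right) \left(-2281 - 1541\right) = \left(2 \cdot 4761 + 1807\right) \left(-3822\right) = \left(9522 + 1807\right) \left(-3822\right) = 11329 \left(-3822\right) = -43299438$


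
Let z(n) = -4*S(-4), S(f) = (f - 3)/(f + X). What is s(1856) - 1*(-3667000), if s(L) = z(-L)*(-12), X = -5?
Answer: 11001112/3 ≈ 3.6670e+6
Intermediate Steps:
S(f) = (-3 + f)/(-5 + f) (S(f) = (f - 3)/(f - 5) = (-3 + f)/(-5 + f))
z(n) = -28/9 (z(n) = -4*(-3 - 4)/(-5 - 4) = -4*(-7)/(-9) = -(-4)*(-7)/9 = -4*7/9 = -28/9)
s(L) = 112/3 (s(L) = -28/9*(-12) = 112/3)
s(1856) - 1*(-3667000) = 112/3 - 1*(-3667000) = 112/3 + 3667000 = 11001112/3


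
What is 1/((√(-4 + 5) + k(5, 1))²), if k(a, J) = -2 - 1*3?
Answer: 1/16 ≈ 0.062500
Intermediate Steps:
k(a, J) = -5 (k(a, J) = -2 - 3 = -5)
1/((√(-4 + 5) + k(5, 1))²) = 1/((√(-4 + 5) - 5)²) = 1/((√1 - 5)²) = 1/((1 - 5)²) = 1/((-4)²) = 1/16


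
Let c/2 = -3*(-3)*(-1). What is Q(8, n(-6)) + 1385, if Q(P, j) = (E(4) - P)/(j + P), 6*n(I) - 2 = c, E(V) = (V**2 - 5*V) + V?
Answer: 2767/2 ≈ 1383.5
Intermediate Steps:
E(V) = V**2 - 4*V
c = -18 (c = 2*(-3*(-3)*(-1)) = 2*(9*(-1)) = 2*(-9) = -18)
n(I) = -8/3 (n(I) = 1/3 + (1/6)*(-18) = 1/3 - 3 = -8/3)
Q(P, j) = -P/(P + j) (Q(P, j) = (4*(-4 + 4) - P)/(j + P) = (4*0 - P)/(P + j) = (0 - P)/(P + j) = (-P)/(P + j) = -P/(P + j))
Q(8, n(-6)) + 1385 = -1*8/(8 - 8/3) + 1385 = -1*8/16/3 + 1385 = -1*8*3/16 + 1385 = -3/2 + 1385 = 2767/2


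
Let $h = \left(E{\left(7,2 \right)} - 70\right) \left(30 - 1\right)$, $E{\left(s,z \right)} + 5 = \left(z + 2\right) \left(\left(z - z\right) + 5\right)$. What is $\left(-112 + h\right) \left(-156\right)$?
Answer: $266292$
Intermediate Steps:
$E{\left(s,z \right)} = 5 + 5 z$ ($E{\left(s,z \right)} = -5 + \left(z + 2\right) \left(\left(z - z\right) + 5\right) = -5 + \left(2 + z\right) \left(0 + 5\right) = -5 + \left(2 + z\right) 5 = -5 + \left(10 + 5 z\right) = 5 + 5 z$)
$h = -1595$ ($h = \left(\left(5 + 5 \cdot 2\right) - 70\right) \left(30 - 1\right) = \left(\left(5 + 10\right) - 70\right) \left(30 + \left(-1 + 0\right)\right) = \left(15 - 70\right) \left(30 - 1\right) = \left(-55\right) 29 = -1595$)
$\left(-112 + h\right) \left(-156\right) = \left(-112 - 1595\right) \left(-156\right) = \left(-1707\right) \left(-156\right) = 266292$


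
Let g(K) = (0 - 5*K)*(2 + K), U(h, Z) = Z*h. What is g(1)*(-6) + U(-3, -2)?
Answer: 96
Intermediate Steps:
g(K) = -5*K*(2 + K) (g(K) = (-5*K)*(2 + K) = -5*K*(2 + K))
g(1)*(-6) + U(-3, -2) = -5*1*(2 + 1)*(-6) - 2*(-3) = -5*1*3*(-6) + 6 = -15*(-6) + 6 = 90 + 6 = 96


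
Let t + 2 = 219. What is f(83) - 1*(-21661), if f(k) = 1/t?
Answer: 4700438/217 ≈ 21661.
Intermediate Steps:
t = 217 (t = -2 + 219 = 217)
f(k) = 1/217
f(83) - 1*(-21661) = 1/217 - 1*(-21661) = 1/217 + 21661 = 4700438/217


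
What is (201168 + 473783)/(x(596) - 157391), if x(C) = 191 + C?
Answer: -39703/9212 ≈ -4.3099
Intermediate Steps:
(201168 + 473783)/(x(596) - 157391) = (201168 + 473783)/((191 + 596) - 157391) = 674951/(787 - 157391) = 674951/(-156604) = 674951*(-1/156604) = -39703/9212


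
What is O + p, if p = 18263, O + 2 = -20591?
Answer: -2330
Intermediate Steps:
O = -20593 (O = -2 - 20591 = -20593)
O + p = -20593 + 18263 = -2330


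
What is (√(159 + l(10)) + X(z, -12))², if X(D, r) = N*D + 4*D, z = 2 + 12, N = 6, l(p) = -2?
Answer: (140 + √157)² ≈ 23265.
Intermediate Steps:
z = 14
X(D, r) = 10*D (X(D, r) = 6*D + 4*D = 10*D)
(√(159 + l(10)) + X(z, -12))² = (√(159 - 2) + 10*14)² = (√157 + 140)² = (140 + √157)²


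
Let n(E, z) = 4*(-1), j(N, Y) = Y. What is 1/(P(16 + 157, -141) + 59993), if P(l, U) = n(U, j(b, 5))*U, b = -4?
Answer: 1/60557 ≈ 1.6513e-5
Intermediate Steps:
n(E, z) = -4
P(l, U) = -4*U
1/(P(16 + 157, -141) + 59993) = 1/(-4*(-141) + 59993) = 1/(564 + 59993) = 1/60557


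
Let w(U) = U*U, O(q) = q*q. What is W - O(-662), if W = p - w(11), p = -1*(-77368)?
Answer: -360997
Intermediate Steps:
O(q) = q**2
p = 77368
w(U) = U**2
W = 77247 (W = 77368 - 1*11**2 = 77368 - 1*121 = 77368 - 121 = 77247)
W - O(-662) = 77247 - 1*(-662)**2 = 77247 - 1*438244 = 77247 - 438244 = -360997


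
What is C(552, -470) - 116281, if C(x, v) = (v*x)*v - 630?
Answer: 121819889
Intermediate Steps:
C(x, v) = -630 + x*v² (C(x, v) = x*v² - 630 = -630 + x*v²)
C(552, -470) - 116281 = (-630 + 552*(-470)²) - 116281 = (-630 + 552*220900) - 116281 = (-630 + 121936800) - 116281 = 121936170 - 116281 = 121819889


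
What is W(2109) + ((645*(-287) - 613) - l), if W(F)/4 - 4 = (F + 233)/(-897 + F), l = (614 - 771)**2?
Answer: -63737041/303 ≈ -2.1035e+5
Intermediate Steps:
l = 24649 (l = (-157)**2 = 24649)
W(F) = 16 + 4*(233 + F)/(-897 + F) (W(F) = 16 + 4*((F + 233)/(-897 + F)) = 16 + 4*((233 + F)/(-897 + F)) = 16 + 4*(233 + F)/(-897 + F))
W(2109) + ((645*(-287) - 613) - l) = 20*(-671 + 2109)/(-897 + 2109) + ((645*(-287) - 613) - 1*24649) = 20*1438/1212 + ((-185115 - 613) - 24649) = 20*(1/1212)*1438 + (-185728 - 24649) = 7190/303 - 210377 = -63737041/303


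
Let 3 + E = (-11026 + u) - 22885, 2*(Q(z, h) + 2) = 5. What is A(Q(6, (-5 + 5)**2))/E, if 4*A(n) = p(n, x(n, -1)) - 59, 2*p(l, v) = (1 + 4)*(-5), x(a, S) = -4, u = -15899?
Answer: 143/398504 ≈ 0.00035884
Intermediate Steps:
p(l, v) = -25/2 (p(l, v) = ((1 + 4)*(-5))/2 = (5*(-5))/2 = (1/2)*(-25) = -25/2)
Q(z, h) = 1/2 (Q(z, h) = -2 + (1/2)*5 = -2 + 5/2 = 1/2)
E = -49813 (E = -3 + ((-11026 - 15899) - 22885) = -3 + (-26925 - 22885) = -3 - 49810 = -49813)
A(n) = -143/8 (A(n) = (-25/2 - 59)/4 = (1/4)*(-143/2) = -143/8)
A(Q(6, (-5 + 5)**2))/E = -143/8/(-49813) = -143/8*(-1/49813) = 143/398504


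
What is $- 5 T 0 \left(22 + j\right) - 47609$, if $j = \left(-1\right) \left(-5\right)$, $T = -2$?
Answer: $-47609$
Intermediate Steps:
$j = 5$
$- 5 T 0 \left(22 + j\right) - 47609 = \left(-5\right) \left(-2\right) 0 \left(22 + 5\right) - 47609 = 10 \cdot 0 \cdot 27 - 47609 = 0 \cdot 27 - 47609 = 0 - 47609 = -47609$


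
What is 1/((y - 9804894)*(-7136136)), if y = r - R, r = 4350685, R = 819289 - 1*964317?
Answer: 1/37887037664616 ≈ 2.6394e-14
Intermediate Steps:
R = -145028 (R = 819289 - 964317 = -145028)
y = 4495713 (y = 4350685 - 1*(-145028) = 4350685 + 145028 = 4495713)
1/((y - 9804894)*(-7136136)) = 1/((4495713 - 9804894)*(-7136136)) = -1/7136136/(-5309181) = -1/5309181*(-1/7136136) = 1/37887037664616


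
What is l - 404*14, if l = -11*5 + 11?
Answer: -5700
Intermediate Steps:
l = -44 (l = -55 + 11 = -44)
l - 404*14 = -44 - 404*14 = -44 - 5656 = -5700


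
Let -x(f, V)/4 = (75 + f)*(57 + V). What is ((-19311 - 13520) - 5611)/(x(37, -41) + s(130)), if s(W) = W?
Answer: 6407/1173 ≈ 5.4621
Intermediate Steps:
x(f, V) = -4*(57 + V)*(75 + f) (x(f, V) = -4*(75 + f)*(57 + V) = -4*(57 + V)*(75 + f))
((-19311 - 13520) - 5611)/(x(37, -41) + s(130)) = ((-19311 - 13520) - 5611)/((-17100 - 300*(-41) - 228*37 - 4*(-41)*37) + 130) = (-32831 - 5611)/((-17100 + 12300 - 8436 + 6068) + 130) = -38442/(-7168 + 130) = -38442/(-7038) = -38442*(-1/7038) = 6407/1173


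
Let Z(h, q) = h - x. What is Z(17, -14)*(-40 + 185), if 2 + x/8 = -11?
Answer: 17545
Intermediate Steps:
x = -104 (x = -16 + 8*(-11) = -16 - 88 = -104)
Z(h, q) = 104 + h (Z(h, q) = h - 1*(-104) = h + 104 = 104 + h)
Z(17, -14)*(-40 + 185) = (104 + 17)*(-40 + 185) = 121*145 = 17545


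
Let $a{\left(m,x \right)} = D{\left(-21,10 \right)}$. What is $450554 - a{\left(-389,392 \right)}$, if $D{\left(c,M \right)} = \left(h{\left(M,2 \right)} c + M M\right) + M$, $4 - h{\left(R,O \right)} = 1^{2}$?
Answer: $450507$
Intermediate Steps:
$h{\left(R,O \right)} = 3$ ($h{\left(R,O \right)} = 4 - 1^{2} = 4 - 1 = 3$)
$D{\left(c,M \right)} = M + M^{2} + 3 c$ ($D{\left(c,M \right)} = \left(3 c + M M\right) + M = \left(3 c + M^{2}\right) + M = \left(M^{2} + 3 c\right) + M = M + M^{2} + 3 c$)
$a{\left(m,x \right)} = 47$ ($a{\left(m,x \right)} = 10 + 10^{2} + 3 \left(-21\right) = 10 + 100 - 63 = 47$)
$450554 - a{\left(-389,392 \right)} = 450554 - 47 = 450507$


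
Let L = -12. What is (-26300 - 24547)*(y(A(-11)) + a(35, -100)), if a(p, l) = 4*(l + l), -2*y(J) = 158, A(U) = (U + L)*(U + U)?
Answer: 44694513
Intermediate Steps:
A(U) = 2*U*(-12 + U) (A(U) = (U - 12)*(U + U) = (-12 + U)*(2*U) = 2*U*(-12 + U))
y(J) = -79 (y(J) = -1/2*158 = -79)
a(p, l) = 8*l (a(p, l) = 4*(2*l) = 8*l)
(-26300 - 24547)*(y(A(-11)) + a(35, -100)) = (-26300 - 24547)*(-79 + 8*(-100)) = -50847*(-79 - 800) = -50847*(-879) = 44694513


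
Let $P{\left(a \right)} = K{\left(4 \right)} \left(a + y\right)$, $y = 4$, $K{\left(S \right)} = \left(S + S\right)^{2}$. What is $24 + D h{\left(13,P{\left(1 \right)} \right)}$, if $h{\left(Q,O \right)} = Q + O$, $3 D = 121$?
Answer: $13455$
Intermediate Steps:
$D = \frac{121}{3}$ ($D = \frac{1}{3} \cdot 121 = \frac{121}{3} \approx 40.333$)
$K{\left(S \right)} = 4 S^{2}$ ($K{\left(S \right)} = \left(2 S\right)^{2} = 4 S^{2}$)
$P{\left(a \right)} = 256 + 64 a$ ($P{\left(a \right)} = 4 \cdot 4^{2} \left(a + 4\right) = 4 \cdot 16 \left(4 + a\right) = 64 \left(4 + a\right) = 256 + 64 a$)
$h{\left(Q,O \right)} = O + Q$
$24 + D h{\left(13,P{\left(1 \right)} \right)} = 24 + \frac{121 \left(\left(256 + 64 \cdot 1\right) + 13\right)}{3} = 24 + \frac{121 \left(\left(256 + 64\right) + 13\right)}{3} = 24 + \frac{121 \left(320 + 13\right)}{3} = 24 + \frac{121}{3} \cdot 333 = 24 + 13431 = 13455$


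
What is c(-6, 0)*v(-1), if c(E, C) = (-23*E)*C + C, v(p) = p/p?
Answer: 0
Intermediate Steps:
v(p) = 1
c(E, C) = C - 23*C*E (c(E, C) = -23*C*E + C = C - 23*C*E)
c(-6, 0)*v(-1) = (0*(1 - 23*(-6)))*1 = (0*(1 + 138))*1 = (0*139)*1 = 0*1 = 0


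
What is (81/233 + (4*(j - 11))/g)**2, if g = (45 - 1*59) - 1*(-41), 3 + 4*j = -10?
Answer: 13675204/4397409 ≈ 3.1098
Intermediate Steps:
j = -13/4 (j = -3/4 + (1/4)*(-10) = -3/4 - 5/2 = -13/4 ≈ -3.2500)
g = 27 (g = (45 - 59) + 41 = -14 + 41 = 27)
(81/233 + (4*(j - 11))/g)**2 = (81/233 + (4*(-13/4 - 11))/27)**2 = (81*(1/233) + (4*(-57/4))*(1/27))**2 = (81/233 - 57*1/27)**2 = (81/233 - 19/9)**2 = (-3698/2097)**2 = 13675204/4397409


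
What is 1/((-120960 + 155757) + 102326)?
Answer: 1/137123 ≈ 7.2927e-6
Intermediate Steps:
1/((-120960 + 155757) + 102326) = 1/(34797 + 102326) = 1/137123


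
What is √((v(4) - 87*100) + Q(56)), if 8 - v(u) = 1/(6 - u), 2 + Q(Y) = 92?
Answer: I*√34410/2 ≈ 92.75*I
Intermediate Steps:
Q(Y) = 90 (Q(Y) = -2 + 92 = 90)
v(u) = 8 - 1/(6 - u)
√((v(4) - 87*100) + Q(56)) = √(((-47 + 8*4)/(-6 + 4) - 87*100) + 90) = √(((-47 + 32)/(-2) - 8700) + 90) = √((-½*(-15) - 8700) + 90) = √((15/2 - 8700) + 90) = √(-17385/2 + 90) = √(-17205/2) = I*√34410/2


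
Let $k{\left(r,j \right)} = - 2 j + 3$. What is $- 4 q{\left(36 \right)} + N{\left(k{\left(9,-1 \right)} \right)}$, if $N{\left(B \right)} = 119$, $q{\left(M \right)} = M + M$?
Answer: $-169$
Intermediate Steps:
$q{\left(M \right)} = 2 M$
$k{\left(r,j \right)} = 3 - 2 j$
$- 4 q{\left(36 \right)} + N{\left(k{\left(9,-1 \right)} \right)} = - 4 \cdot 2 \cdot 36 + 119 = \left(-4\right) 72 + 119 = -288 + 119 = -169$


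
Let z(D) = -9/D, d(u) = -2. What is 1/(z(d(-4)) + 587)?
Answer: 2/1183 ≈ 0.0016906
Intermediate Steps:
1/(z(d(-4)) + 587) = 1/(-9/(-2) + 587) = 1/(-9*(-½) + 587) = 1/(9/2 + 587) = 1/(1183/2) = 2/1183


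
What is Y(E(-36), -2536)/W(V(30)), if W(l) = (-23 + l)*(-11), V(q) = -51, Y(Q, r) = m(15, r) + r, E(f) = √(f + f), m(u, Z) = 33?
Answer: -2503/814 ≈ -3.0749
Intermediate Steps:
E(f) = √2*√f (E(f) = √(2*f) = √2*√f)
Y(Q, r) = 33 + r
W(l) = 253 - 11*l
Y(E(-36), -2536)/W(V(30)) = (33 - 2536)/(253 - 11*(-51)) = -2503/(253 + 561) = -2503/814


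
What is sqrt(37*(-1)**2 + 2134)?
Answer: sqrt(2171) ≈ 46.594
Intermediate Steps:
sqrt(37*(-1)**2 + 2134) = sqrt(37*1 + 2134) = sqrt(37 + 2134) = sqrt(2171)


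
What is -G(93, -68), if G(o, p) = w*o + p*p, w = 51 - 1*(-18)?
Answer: -11041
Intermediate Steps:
w = 69 (w = 51 + 18 = 69)
G(o, p) = p² + 69*o (G(o, p) = 69*o + p*p = 69*o + p² = p² + 69*o)
-G(93, -68) = -((-68)² + 69*93) = -(4624 + 6417) = -1*11041 = -11041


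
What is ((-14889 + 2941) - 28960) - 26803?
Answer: -67711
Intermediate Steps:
((-14889 + 2941) - 28960) - 26803 = (-11948 - 28960) - 26803 = -40908 - 26803 = -67711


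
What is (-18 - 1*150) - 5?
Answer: -173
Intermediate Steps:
(-18 - 1*150) - 5 = (-18 - 150) - 5 = -168 - 5 = -173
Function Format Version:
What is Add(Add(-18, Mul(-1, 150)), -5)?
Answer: -173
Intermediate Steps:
Add(Add(-18, Mul(-1, 150)), -5) = Add(Add(-18, -150), -5) = Add(-168, -5) = -173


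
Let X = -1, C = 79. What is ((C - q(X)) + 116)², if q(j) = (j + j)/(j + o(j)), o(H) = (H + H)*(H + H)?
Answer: 344569/9 ≈ 38285.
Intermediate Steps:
o(H) = 4*H² (o(H) = (2*H)*(2*H) = 4*H²)
q(j) = 2*j/(j + 4*j²) (q(j) = (j + j)/(j + 4*j²) = (2*j)/(j + 4*j²) = 2*j/(j + 4*j²))
((C - q(X)) + 116)² = ((79 - 2/(1 + 4*(-1))) + 116)² = ((79 - 2/(1 - 4)) + 116)² = ((79 - 2/(-3)) + 116)² = ((79 - 2*(-1)/3) + 116)² = ((79 - 1*(-⅔)) + 116)² = ((79 + ⅔) + 116)² = (239/3 + 116)² = (587/3)² = 344569/9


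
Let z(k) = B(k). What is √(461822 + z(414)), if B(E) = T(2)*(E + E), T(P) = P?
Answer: √463478 ≈ 680.79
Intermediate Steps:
B(E) = 4*E (B(E) = 2*(E + E) = 2*(2*E) = 4*E)
z(k) = 4*k
√(461822 + z(414)) = √(461822 + 4*414) = √(461822 + 1656) = √463478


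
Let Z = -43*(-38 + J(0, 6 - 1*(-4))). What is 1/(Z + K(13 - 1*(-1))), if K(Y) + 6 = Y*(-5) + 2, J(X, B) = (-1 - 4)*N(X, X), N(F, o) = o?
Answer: 1/1560 ≈ 0.00064103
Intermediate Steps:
J(X, B) = -5*X (J(X, B) = (-1 - 4)*X = -5*X)
K(Y) = -4 - 5*Y (K(Y) = -6 + (Y*(-5) + 2) = -6 + (-5*Y + 2) = -6 + (2 - 5*Y) = -4 - 5*Y)
Z = 1634 (Z = -43*(-38 - 5*0) = -43*(-38 + 0) = -43*(-38) = 1634)
1/(Z + K(13 - 1*(-1))) = 1/(1634 + (-4 - 5*(13 - 1*(-1)))) = 1/(1634 + (-4 - 5*(13 + 1))) = 1/(1634 + (-4 - 5*14)) = 1/(1634 + (-4 - 70)) = 1/(1634 - 74) = 1/1560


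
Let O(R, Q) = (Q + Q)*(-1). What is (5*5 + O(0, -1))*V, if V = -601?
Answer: -16227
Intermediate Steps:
O(R, Q) = -2*Q (O(R, Q) = (2*Q)*(-1) = -2*Q)
(5*5 + O(0, -1))*V = (5*5 - 2*(-1))*(-601) = (25 + 2)*(-601) = 27*(-601) = -16227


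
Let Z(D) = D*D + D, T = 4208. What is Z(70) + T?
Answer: 9178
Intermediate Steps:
Z(D) = D + D² (Z(D) = D² + D = D + D²)
Z(70) + T = 70*(1 + 70) + 4208 = 70*71 + 4208 = 4970 + 4208 = 9178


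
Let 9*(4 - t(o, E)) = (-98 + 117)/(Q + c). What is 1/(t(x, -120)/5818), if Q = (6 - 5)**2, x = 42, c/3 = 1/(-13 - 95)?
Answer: 101815/32 ≈ 3181.7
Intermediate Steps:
c = -1/36 (c = 3/(-13 - 95) = 3/(-108) = 3*(-1/108) = -1/36 ≈ -0.027778)
Q = 1 (Q = 1**2 = 1)
t(o, E) = 64/35 (t(o, E) = 4 - (-98 + 117)/(9*(1 - 1/36)) = 4 - 19/(9*35/36) = 4 - 19*36/(9*35) = 4 - 1/9*684/35 = 4 - 76/35 = 64/35)
1/(t(x, -120)/5818) = 1/((64/35)/5818) = 1/((64/35)*(1/5818)) = 1/(32/101815) = 101815/32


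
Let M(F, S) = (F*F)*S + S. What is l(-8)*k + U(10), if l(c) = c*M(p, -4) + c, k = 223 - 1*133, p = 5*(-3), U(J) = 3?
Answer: 650163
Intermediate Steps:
p = -15
M(F, S) = S + S*F² (M(F, S) = F²*S + S = S*F² + S = S + S*F²)
k = 90 (k = 223 - 133 = 90)
l(c) = -903*c (l(c) = c*(-4*(1 + (-15)²)) + c = c*(-4*(1 + 225)) + c = c*(-4*226) + c = c*(-904) + c = -904*c + c = -903*c)
l(-8)*k + U(10) = -903*(-8)*90 + 3 = 7224*90 + 3 = 650160 + 3 = 650163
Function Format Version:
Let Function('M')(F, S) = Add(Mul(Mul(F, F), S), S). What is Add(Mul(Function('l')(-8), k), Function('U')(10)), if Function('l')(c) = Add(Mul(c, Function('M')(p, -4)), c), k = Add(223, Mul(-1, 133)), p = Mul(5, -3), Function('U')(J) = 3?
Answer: 650163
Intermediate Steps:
p = -15
Function('M')(F, S) = Add(S, Mul(S, Pow(F, 2))) (Function('M')(F, S) = Add(Mul(Pow(F, 2), S), S) = Add(Mul(S, Pow(F, 2)), S) = Add(S, Mul(S, Pow(F, 2))))
k = 90 (k = Add(223, -133) = 90)
Function('l')(c) = Mul(-903, c) (Function('l')(c) = Add(Mul(c, Mul(-4, Add(1, Pow(-15, 2)))), c) = Add(Mul(c, Mul(-4, Add(1, 225))), c) = Add(Mul(c, Mul(-4, 226)), c) = Add(Mul(c, -904), c) = Add(Mul(-904, c), c) = Mul(-903, c))
Add(Mul(Function('l')(-8), k), Function('U')(10)) = Add(Mul(Mul(-903, -8), 90), 3) = Add(Mul(7224, 90), 3) = Add(650160, 3) = 650163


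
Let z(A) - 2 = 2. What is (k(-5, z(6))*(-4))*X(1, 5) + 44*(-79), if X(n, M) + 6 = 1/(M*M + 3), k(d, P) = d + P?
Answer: -24499/7 ≈ -3499.9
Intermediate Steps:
z(A) = 4 (z(A) = 2 + 2 = 4)
k(d, P) = P + d
X(n, M) = -6 + 1/(3 + M**2) (X(n, M) = -6 + 1/(M*M + 3) = -6 + 1/(M**2 + 3) = -6 + 1/(3 + M**2))
(k(-5, z(6))*(-4))*X(1, 5) + 44*(-79) = ((4 - 5)*(-4))*((-17 - 6*5**2)/(3 + 5**2)) + 44*(-79) = (-1*(-4))*((-17 - 6*25)/(3 + 25)) - 3476 = 4*((-17 - 150)/28) - 3476 = 4*((1/28)*(-167)) - 3476 = 4*(-167/28) - 3476 = -167/7 - 3476 = -24499/7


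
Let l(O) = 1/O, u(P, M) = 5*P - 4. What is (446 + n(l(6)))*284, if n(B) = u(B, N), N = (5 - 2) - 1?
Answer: 377294/3 ≈ 1.2576e+5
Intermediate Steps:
N = 2 (N = 3 - 1 = 2)
u(P, M) = -4 + 5*P
n(B) = -4 + 5*B
(446 + n(l(6)))*284 = (446 + (-4 + 5/6))*284 = (446 - 19/6)*284 = (2657/6)*284 = 377294/3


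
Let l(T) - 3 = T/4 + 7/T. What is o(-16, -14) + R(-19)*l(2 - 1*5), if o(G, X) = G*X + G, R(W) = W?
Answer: 2515/12 ≈ 209.58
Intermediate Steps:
o(G, X) = G + G*X
l(T) = 3 + 7/T + T/4 (l(T) = 3 + (T/4 + 7/T) = 3 + (7/T + T/4) = 3 + 7/T + T/4)
o(-16, -14) + R(-19)*l(2 - 1*5) = -16*(1 - 14) - 19*(3 + 7/(2 - 1*5) + (2 - 1*5)/4) = -16*(-13) - 19*(3 + 7/(2 - 5) + (2 - 5)/4) = 208 - 19*(3 + 7/(-3) + (¼)*(-3)) = 208 - 19*(3 + 7*(-⅓) - ¾) = 208 - 19*(3 - 7/3 - ¾) = 208 - 19*(-1/12) = 208 + 19/12 = 2515/12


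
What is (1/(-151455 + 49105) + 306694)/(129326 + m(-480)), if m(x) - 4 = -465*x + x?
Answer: 31390130899/36032317500 ≈ 0.87117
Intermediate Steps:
m(x) = 4 - 464*x (m(x) = 4 + (-465*x + x) = 4 - 464*x)
(1/(-151455 + 49105) + 306694)/(129326 + m(-480)) = (1/(-151455 + 49105) + 306694)/(129326 + (4 - 464*(-480))) = (1/(-102350) + 306694)/(129326 + (4 + 222720)) = (-1/102350 + 306694)/(129326 + 222724) = (31390130899/102350)/352050 = (31390130899/102350)*(1/352050) = 31390130899/36032317500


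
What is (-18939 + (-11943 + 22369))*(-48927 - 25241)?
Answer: 631392184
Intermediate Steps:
(-18939 + (-11943 + 22369))*(-48927 - 25241) = (-18939 + 10426)*(-74168) = -8513*(-74168) = 631392184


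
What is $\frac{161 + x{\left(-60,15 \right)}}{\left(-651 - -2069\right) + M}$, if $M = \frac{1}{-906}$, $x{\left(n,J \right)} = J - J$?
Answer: $\frac{145866}{1284707} \approx 0.11354$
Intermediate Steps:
$x{\left(n,J \right)} = 0$
$M = - \frac{1}{906} \approx -0.0011038$
$\frac{161 + x{\left(-60,15 \right)}}{\left(-651 - -2069\right) + M} = \frac{161 + 0}{\left(-651 - -2069\right) - \frac{1}{906}} = \frac{161}{\left(-651 + 2069\right) - \frac{1}{906}} = \frac{161}{1418 - \frac{1}{906}} = \frac{161}{\frac{1284707}{906}} = 161 \cdot \frac{906}{1284707} = \frac{145866}{1284707}$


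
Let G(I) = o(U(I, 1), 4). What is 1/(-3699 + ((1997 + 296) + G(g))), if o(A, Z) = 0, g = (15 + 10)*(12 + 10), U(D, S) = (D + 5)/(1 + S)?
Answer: -1/1406 ≈ -0.00071124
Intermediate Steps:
U(D, S) = (5 + D)/(1 + S)
g = 550 (g = 25*22 = 550)
G(I) = 0
1/(-3699 + ((1997 + 296) + G(g))) = 1/(-3699 + ((1997 + 296) + 0)) = 1/(-3699 + (2293 + 0)) = 1/(-3699 + 2293) = 1/(-1406) = -1/1406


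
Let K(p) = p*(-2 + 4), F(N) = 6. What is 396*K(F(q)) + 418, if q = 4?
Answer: 5170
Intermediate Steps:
K(p) = 2*p (K(p) = p*2 = 2*p)
396*K(F(q)) + 418 = 396*(2*6) + 418 = 396*12 + 418 = 4752 + 418 = 5170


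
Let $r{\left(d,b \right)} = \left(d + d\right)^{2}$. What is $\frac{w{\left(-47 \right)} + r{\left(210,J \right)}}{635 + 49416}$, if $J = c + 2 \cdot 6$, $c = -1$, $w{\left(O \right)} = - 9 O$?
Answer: $\frac{176823}{50051} \approx 3.5329$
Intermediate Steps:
$J = 11$ ($J = -1 + 2 \cdot 6 = -1 + 12 = 11$)
$r{\left(d,b \right)} = 4 d^{2}$ ($r{\left(d,b \right)} = \left(2 d\right)^{2} = 4 d^{2}$)
$\frac{w{\left(-47 \right)} + r{\left(210,J \right)}}{635 + 49416} = \frac{\left(-9\right) \left(-47\right) + 4 \cdot 210^{2}}{635 + 49416} = \frac{423 + 4 \cdot 44100}{50051} = \left(423 + 176400\right) \frac{1}{50051} = 176823 \cdot \frac{1}{50051} = \frac{176823}{50051}$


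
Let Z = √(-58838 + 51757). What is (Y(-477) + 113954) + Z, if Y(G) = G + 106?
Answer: 113583 + I*√7081 ≈ 1.1358e+5 + 84.149*I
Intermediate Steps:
Y(G) = 106 + G
Z = I*√7081 (Z = √(-7081) = I*√7081 ≈ 84.149*I)
(Y(-477) + 113954) + Z = ((106 - 477) + 113954) + I*√7081 = (-371 + 113954) + I*√7081 = 113583 + I*√7081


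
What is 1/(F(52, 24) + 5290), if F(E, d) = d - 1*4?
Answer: 1/5310 ≈ 0.00018832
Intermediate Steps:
F(E, d) = -4 + d (F(E, d) = d - 4 = -4 + d)
1/(F(52, 24) + 5290) = 1/((-4 + 24) + 5290) = 1/(20 + 5290) = 1/5310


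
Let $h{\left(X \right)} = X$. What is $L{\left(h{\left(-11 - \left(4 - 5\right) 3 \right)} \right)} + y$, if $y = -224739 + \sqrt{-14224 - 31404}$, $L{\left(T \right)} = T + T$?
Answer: $-224755 + 2 i \sqrt{11407} \approx -2.2476 \cdot 10^{5} + 213.61 i$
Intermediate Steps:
$L{\left(T \right)} = 2 T$
$y = -224739 + 2 i \sqrt{11407}$ ($y = -224739 + \sqrt{-45628} = -224739 + 2 i \sqrt{11407} \approx -2.2474 \cdot 10^{5} + 213.61 i$)
$L{\left(h{\left(-11 - \left(4 - 5\right) 3 \right)} \right)} + y = 2 \left(-11 - \left(4 - 5\right) 3\right) - \left(224739 - 2 i \sqrt{11407}\right) = 2 \left(-11 - \left(-1\right) 3\right) - \left(224739 - 2 i \sqrt{11407}\right) = 2 \left(-11 - -3\right) - \left(224739 - 2 i \sqrt{11407}\right) = 2 \left(-11 + 3\right) - \left(224739 - 2 i \sqrt{11407}\right) = 2 \left(-8\right) - \left(224739 - 2 i \sqrt{11407}\right) = -16 - \left(224739 - 2 i \sqrt{11407}\right) = -224755 + 2 i \sqrt{11407}$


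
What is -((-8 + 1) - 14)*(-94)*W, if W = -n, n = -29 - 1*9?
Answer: -75012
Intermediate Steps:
n = -38 (n = -29 - 9 = -38)
W = 38 (W = -1*(-38) = 38)
-((-8 + 1) - 14)*(-94)*W = -((-8 + 1) - 14)*(-94)*38 = -(-7 - 14)*(-94)*38 = -(-21*(-94))*38 = -1974*38 = -1*75012 = -75012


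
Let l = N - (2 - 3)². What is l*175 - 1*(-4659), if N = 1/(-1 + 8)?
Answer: 4509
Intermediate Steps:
N = ⅐ (N = 1/7 = ⅐ ≈ 0.14286)
l = -6/7 (l = ⅐ - (2 - 3)² = ⅐ - 1*(-1)² = ⅐ - 1*1 = ⅐ - 1 = -6/7 ≈ -0.85714)
l*175 - 1*(-4659) = -6/7*175 - 1*(-4659) = -150 + 4659 = 4509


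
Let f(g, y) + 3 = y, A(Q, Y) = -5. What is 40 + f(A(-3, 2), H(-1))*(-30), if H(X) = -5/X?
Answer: -20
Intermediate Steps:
f(g, y) = -3 + y
40 + f(A(-3, 2), H(-1))*(-30) = 40 + (-3 - 5/(-1))*(-30) = 40 + (-3 - 5*(-1))*(-30) = 40 + (-3 + 5)*(-30) = 40 + 2*(-30) = 40 - 60 = -20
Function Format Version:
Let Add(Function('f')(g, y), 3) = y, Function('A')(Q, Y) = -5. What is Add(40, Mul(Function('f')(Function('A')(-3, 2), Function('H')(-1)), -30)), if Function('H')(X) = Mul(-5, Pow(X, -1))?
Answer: -20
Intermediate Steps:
Function('f')(g, y) = Add(-3, y)
Add(40, Mul(Function('f')(Function('A')(-3, 2), Function('H')(-1)), -30)) = Add(40, Mul(Add(-3, Mul(-5, Pow(-1, -1))), -30)) = Add(40, Mul(Add(-3, Mul(-5, -1)), -30)) = Add(40, Mul(Add(-3, 5), -30)) = Add(40, Mul(2, -30)) = Add(40, -60) = -20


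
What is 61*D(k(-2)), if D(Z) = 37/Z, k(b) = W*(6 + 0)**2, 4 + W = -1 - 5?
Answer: -2257/360 ≈ -6.2694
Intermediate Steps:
W = -10 (W = -4 + (-1 - 5) = -4 - 6 = -10)
k(b) = -360 (k(b) = -10*(6 + 0)**2 = -10*6**2 = -10*36 = -360)
61*D(k(-2)) = 61*(37/(-360)) = 61*(37*(-1/360)) = 61*(-37/360) = -2257/360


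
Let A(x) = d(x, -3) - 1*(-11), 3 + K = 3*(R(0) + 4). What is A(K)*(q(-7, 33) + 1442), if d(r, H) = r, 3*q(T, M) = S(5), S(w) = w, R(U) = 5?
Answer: 151585/3 ≈ 50528.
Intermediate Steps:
q(T, M) = 5/3 (q(T, M) = (⅓)*5 = 5/3)
K = 24 (K = -3 + 3*(5 + 4) = -3 + 3*9 = -3 + 27 = 24)
A(x) = 11 + x (A(x) = x - 1*(-11) = x + 11 = 11 + x)
A(K)*(q(-7, 33) + 1442) = (11 + 24)*(5/3 + 1442) = 35*(4331/3) = 151585/3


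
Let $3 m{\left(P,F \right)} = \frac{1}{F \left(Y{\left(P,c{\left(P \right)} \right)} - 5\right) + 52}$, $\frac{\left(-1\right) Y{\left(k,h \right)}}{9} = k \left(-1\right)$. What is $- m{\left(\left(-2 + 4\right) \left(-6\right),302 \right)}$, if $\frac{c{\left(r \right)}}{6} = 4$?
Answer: $\frac{1}{102222} \approx 9.7826 \cdot 10^{-6}$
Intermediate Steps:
$c{\left(r \right)} = 24$ ($c{\left(r \right)} = 6 \cdot 4 = 24$)
$Y{\left(k,h \right)} = 9 k$ ($Y{\left(k,h \right)} = - 9 k \left(-1\right) = - 9 \left(- k\right) = 9 k$)
$m{\left(P,F \right)} = \frac{1}{3 \left(52 + F \left(-5 + 9 P\right)\right)}$ ($m{\left(P,F \right)} = \frac{1}{3 \left(F \left(9 P - 5\right) + 52\right)} = \frac{1}{3 \left(F \left(-5 + 9 P\right) + 52\right)} = \frac{1}{3 \left(52 + F \left(-5 + 9 P\right)\right)}$)
$- m{\left(\left(-2 + 4\right) \left(-6\right),302 \right)} = - \frac{1}{3 \left(52 - 1510 + 9 \cdot 302 \left(-2 + 4\right) \left(-6\right)\right)} = - \frac{1}{3 \left(52 - 1510 + 9 \cdot 302 \cdot 2 \left(-6\right)\right)} = - \frac{1}{3 \left(52 - 1510 + 9 \cdot 302 \left(-12\right)\right)} = - \frac{1}{3 \left(52 - 1510 - 32616\right)} = - \frac{1}{3 \left(-34074\right)} = - \frac{-1}{3 \cdot 34074} = \left(-1\right) \left(- \frac{1}{102222}\right) = \frac{1}{102222}$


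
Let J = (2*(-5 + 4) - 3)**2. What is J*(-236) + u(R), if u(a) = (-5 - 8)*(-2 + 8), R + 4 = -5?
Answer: -5978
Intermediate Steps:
R = -9 (R = -4 - 5 = -9)
u(a) = -78 (u(a) = -13*6 = -78)
J = 25 (J = (2*(-1) - 3)**2 = (-2 - 3)**2 = (-5)**2 = 25)
J*(-236) + u(R) = 25*(-236) - 78 = -5900 - 78 = -5978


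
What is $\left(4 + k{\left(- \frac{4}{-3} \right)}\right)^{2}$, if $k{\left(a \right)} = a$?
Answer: $\frac{256}{9} \approx 28.444$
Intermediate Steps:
$\left(4 + k{\left(- \frac{4}{-3} \right)}\right)^{2} = \left(4 - \frac{4}{-3}\right)^{2} = \left(4 - - \frac{4}{3}\right)^{2} = \left(4 + \frac{4}{3}\right)^{2} = \left(\frac{16}{3}\right)^{2} = \frac{256}{9}$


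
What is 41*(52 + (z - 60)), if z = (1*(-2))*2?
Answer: -492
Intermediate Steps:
z = -4 (z = -2*2 = -4)
41*(52 + (z - 60)) = 41*(52 + (-4 - 60)) = 41*(52 - 64) = 41*(-12) = -492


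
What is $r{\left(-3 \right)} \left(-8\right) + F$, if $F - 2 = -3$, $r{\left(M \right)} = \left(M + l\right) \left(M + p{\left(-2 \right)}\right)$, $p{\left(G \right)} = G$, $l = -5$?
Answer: $-321$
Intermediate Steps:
$r{\left(M \right)} = \left(-5 + M\right) \left(-2 + M\right)$ ($r{\left(M \right)} = \left(M - 5\right) \left(M - 2\right) = \left(-5 + M\right) \left(-2 + M\right)$)
$F = -1$ ($F = 2 - 3 = -1$)
$r{\left(-3 \right)} \left(-8\right) + F = \left(10 + \left(-3\right)^{2} - -21\right) \left(-8\right) - 1 = \left(10 + 9 + 21\right) \left(-8\right) - 1 = 40 \left(-8\right) - 1 = -320 - 1 = -321$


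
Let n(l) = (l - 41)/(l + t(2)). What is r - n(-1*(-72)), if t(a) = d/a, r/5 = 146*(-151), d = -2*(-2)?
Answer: -8157051/74 ≈ -1.1023e+5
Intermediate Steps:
d = 4
r = -110230 (r = 5*(146*(-151)) = 5*(-22046) = -110230)
t(a) = 4/a
n(l) = (-41 + l)/(2 + l) (n(l) = (l - 41)/(l + 4/2) = (-41 + l)/(l + 4*(½)) = (-41 + l)/(l + 2) = (-41 + l)/(2 + l))
r - n(-1*(-72)) = -110230 - (-41 - 1*(-72))/(2 - 1*(-72)) = -110230 - (-41 + 72)/(2 + 72) = -110230 - 31/74 = -8157051/74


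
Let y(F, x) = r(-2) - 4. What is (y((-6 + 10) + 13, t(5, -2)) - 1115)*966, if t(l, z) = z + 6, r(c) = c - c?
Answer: -1080954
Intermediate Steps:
r(c) = 0
t(l, z) = 6 + z
y(F, x) = -4 (y(F, x) = 0 - 4 = -4)
(y((-6 + 10) + 13, t(5, -2)) - 1115)*966 = (-4 - 1115)*966 = -1119*966 = -1080954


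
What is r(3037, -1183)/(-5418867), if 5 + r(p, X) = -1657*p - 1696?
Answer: 5034010/5418867 ≈ 0.92898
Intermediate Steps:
r(p, X) = -1701 - 1657*p (r(p, X) = -5 + (-1657*p - 1696) = -5 + (-1696 - 1657*p) = -1701 - 1657*p)
r(3037, -1183)/(-5418867) = (-1701 - 1657*3037)/(-5418867) = (-1701 - 5032309)*(-1/5418867) = -5034010*(-1/5418867) = 5034010/5418867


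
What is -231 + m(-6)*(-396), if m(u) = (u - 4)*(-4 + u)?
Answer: -39831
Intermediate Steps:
m(u) = (-4 + u)² (m(u) = (-4 + u)*(-4 + u) = (-4 + u)²)
-231 + m(-6)*(-396) = -231 + (-4 - 6)²*(-396) = -231 + (-10)²*(-396) = -231 + 100*(-396) = -231 - 39600 = -39831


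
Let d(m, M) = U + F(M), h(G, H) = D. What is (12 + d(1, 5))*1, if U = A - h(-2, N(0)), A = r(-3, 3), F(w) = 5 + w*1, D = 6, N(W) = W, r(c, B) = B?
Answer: 19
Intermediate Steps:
h(G, H) = 6
F(w) = 5 + w
A = 3
U = -3 (U = 3 - 1*6 = 3 - 6 = -3)
d(m, M) = 2 + M (d(m, M) = -3 + (5 + M) = 2 + M)
(12 + d(1, 5))*1 = (12 + (2 + 5))*1 = (12 + 7)*1 = 19*1 = 19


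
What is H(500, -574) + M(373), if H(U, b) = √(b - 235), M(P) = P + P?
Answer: 746 + I*√809 ≈ 746.0 + 28.443*I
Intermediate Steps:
M(P) = 2*P
H(U, b) = √(-235 + b)
H(500, -574) + M(373) = √(-235 - 574) + 2*373 = √(-809) + 746 = I*√809 + 746 = 746 + I*√809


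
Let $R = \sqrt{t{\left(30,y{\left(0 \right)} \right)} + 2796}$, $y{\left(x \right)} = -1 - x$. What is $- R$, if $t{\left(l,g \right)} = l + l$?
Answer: $- 2 \sqrt{714} \approx -53.442$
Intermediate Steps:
$t{\left(l,g \right)} = 2 l$
$R = 2 \sqrt{714}$ ($R = \sqrt{2 \cdot 30 + 2796} = \sqrt{60 + 2796} = \sqrt{2856} = 2 \sqrt{714} \approx 53.442$)
$- R = - 2 \sqrt{714}$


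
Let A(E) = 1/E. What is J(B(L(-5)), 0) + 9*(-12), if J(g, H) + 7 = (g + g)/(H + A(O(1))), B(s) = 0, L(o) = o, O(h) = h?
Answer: -115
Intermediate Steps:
J(g, H) = -7 + 2*g/(1 + H) (J(g, H) = -7 + (g + g)/(H + 1/1) = -7 + (2*g)/(H + 1) = -7 + (2*g)/(1 + H) = -7 + 2*g/(1 + H))
J(B(L(-5)), 0) + 9*(-12) = (-7 - 7*0 + 2*0)/(1 + 0) + 9*(-12) = (-7 + 0 + 0)/1 - 108 = 1*(-7) - 108 = -7 - 108 = -115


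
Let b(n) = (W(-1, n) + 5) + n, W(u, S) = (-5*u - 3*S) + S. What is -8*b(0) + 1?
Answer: -79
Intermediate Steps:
W(u, S) = -5*u - 2*S
b(n) = 10 - n (b(n) = ((-5*(-1) - 2*n) + 5) + n = ((5 - 2*n) + 5) + n = (10 - 2*n) + n = 10 - n)
-8*b(0) + 1 = -8*(10 - 1*0) + 1 = -8*(10 + 0) + 1 = -8*10 + 1 = -80 + 1 = -79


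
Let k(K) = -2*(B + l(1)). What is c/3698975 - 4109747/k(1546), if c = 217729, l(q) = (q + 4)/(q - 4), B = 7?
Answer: 45605561195303/118367200 ≈ 3.8529e+5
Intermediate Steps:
l(q) = (4 + q)/(-4 + q)
k(K) = -32/3 (k(K) = -2*(7 + (4 + 1)/(-4 + 1)) = -2*(7 + 5/(-3)) = -2*(7 - 1/3*5) = -2*(7 - 5/3) = -2*16/3 = -32/3)
c/3698975 - 4109747/k(1546) = 217729/3698975 - 4109747/(-32/3) = 217729*(1/3698975) - 4109747*(-3/32) = 217729/3698975 + 12329241/32 = 45605561195303/118367200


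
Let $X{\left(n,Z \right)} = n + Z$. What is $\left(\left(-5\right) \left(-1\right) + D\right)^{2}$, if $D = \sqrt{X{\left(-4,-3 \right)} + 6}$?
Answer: $\left(5 + i\right)^{2} \approx 24.0 + 10.0 i$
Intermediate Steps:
$X{\left(n,Z \right)} = Z + n$
$D = i$ ($D = \sqrt{\left(-3 - 4\right) + 6} = \sqrt{-7 + 6} = \sqrt{-1} = i \approx 1.0 i$)
$\left(\left(-5\right) \left(-1\right) + D\right)^{2} = \left(\left(-5\right) \left(-1\right) + i\right)^{2} = \left(5 + i\right)^{2}$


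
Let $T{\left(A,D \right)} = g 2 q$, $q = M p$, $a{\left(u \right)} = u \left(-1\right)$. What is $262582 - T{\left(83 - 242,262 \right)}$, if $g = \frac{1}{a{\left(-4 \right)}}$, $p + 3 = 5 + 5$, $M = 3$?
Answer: $\frac{525143}{2} \approx 2.6257 \cdot 10^{5}$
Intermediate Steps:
$a{\left(u \right)} = - u$
$p = 7$ ($p = -3 + \left(5 + 5\right) = -3 + 10 = 7$)
$q = 21$ ($q = 3 \cdot 7 = 21$)
$g = \frac{1}{4}$ ($g = \frac{1}{\left(-1\right) \left(-4\right)} = \frac{1}{4} \approx 0.25$)
$T{\left(A,D \right)} = \frac{21}{2}$ ($T{\left(A,D \right)} = \frac{1}{4} \cdot 2 \cdot 21 = \frac{1}{2} \cdot 21 = \frac{21}{2}$)
$262582 - T{\left(83 - 242,262 \right)} = 262582 - \frac{21}{2} = \frac{525143}{2}$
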